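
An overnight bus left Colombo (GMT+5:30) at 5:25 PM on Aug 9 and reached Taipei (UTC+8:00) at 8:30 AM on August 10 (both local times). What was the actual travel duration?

12 hours 35 minutes

Departure in UTC: 5:25 PM − 5:30 = 11:55 AM on Aug 9.
Arrival in UTC: 8:30 AM − 8:00 = 12:30 AM on Aug 10.
Elapsed = 12:30 AM − 11:55 AM (+1 day) = 12 hours 35 minutes.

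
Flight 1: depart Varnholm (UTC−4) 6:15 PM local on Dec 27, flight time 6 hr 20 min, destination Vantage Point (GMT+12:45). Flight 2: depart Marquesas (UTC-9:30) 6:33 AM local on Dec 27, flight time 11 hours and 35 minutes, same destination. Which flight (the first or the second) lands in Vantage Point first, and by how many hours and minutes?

the second, by 57 minutes

Flight 1 in UTC: 6:15 PM + 4:00 = 10:15 PM on Dec 27.
+6 hours and 20 minutes → arrive 4:35 AM UTC on Dec 28.
Flight 2 in UTC: 6:33 AM + 9:30 = 4:03 PM on Dec 27.
+11 hours and 35 minutes → arrive 3:38 AM UTC on Dec 28.
Flight 2 lands earlier by 57 minutes.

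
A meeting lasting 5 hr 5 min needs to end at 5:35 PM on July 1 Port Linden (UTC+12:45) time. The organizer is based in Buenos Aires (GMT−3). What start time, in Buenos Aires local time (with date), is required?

Target end time in UTC: 5:35 PM − 12:45 = 4:50 AM on Jul 1.
Subtract 5 hours and 5 minutes → start 11:45 PM UTC on Jun 30.
Buenos Aires is UTC−3:00: 11:45 PM − 3:00 = 8:45 PM on Jun 30.

8:45 PM on June 30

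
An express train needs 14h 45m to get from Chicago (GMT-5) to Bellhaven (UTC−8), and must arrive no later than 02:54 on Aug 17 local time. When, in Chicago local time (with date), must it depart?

15:09 on August 16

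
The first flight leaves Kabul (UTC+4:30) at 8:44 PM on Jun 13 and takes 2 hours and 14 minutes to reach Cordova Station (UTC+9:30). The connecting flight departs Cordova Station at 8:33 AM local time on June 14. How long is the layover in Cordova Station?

4 hours 35 minutes

Convert departure to UTC: 8:44 PM − 4:30 = 4:14 PM UTC on Jun 13.
Add 2 hours 14 minutes flight time → 6:28 PM UTC.
Cordova Station is UTC+9:30, so local arrival = 6:28 PM + 9:30 = 3:58 AM on Jun 14.
Layover = 8:33 AM − 3:58 AM = 4 hours 35 minutes.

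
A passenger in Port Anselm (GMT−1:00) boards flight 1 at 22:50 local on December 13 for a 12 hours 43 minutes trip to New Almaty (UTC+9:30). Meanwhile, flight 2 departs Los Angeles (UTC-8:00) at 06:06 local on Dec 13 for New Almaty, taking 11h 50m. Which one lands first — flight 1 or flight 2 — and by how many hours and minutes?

the second, by 10 hours 37 minutes

Flight 1 in UTC: 22:50 + 1:00 = 23:50 on Dec 13.
+12 hours 43 minutes → arrive 12:33 UTC on Dec 14.
Flight 2 in UTC: 06:06 + 8:00 = 14:06 on Dec 13.
+11 hours 50 minutes → arrive 01:56 UTC on Dec 14.
Flight 2 lands earlier by 10 hours 37 minutes.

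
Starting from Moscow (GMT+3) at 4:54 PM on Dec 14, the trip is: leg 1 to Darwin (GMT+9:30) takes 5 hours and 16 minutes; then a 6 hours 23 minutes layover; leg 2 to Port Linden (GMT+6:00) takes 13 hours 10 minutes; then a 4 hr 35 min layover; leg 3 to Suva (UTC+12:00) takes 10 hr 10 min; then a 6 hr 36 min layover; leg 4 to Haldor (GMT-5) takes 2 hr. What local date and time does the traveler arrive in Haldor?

9:04 AM on December 16

Convert departure to UTC: 4:54 PM − 3:00 = 1:54 PM UTC on Dec 14.
Add 5 hours 16 minutes leg 1 → 7:10 PM UTC.
Add 6 hours 23 minutes layover in Darwin → 1:33 AM UTC (Dec 15).
Add 13 hours 10 minutes leg 2 → 2:43 PM UTC.
Add 4 hours 35 minutes layover in Port Linden → 7:18 PM UTC.
Add 10 hours and 10 minutes leg 3 → 5:28 AM UTC (Dec 16).
Add 6 hours and 36 minutes layover in Suva → 12:04 PM UTC.
Add 2 hours leg 4 → 2:04 PM UTC.
Haldor is UTC−5:00, so local arrival = 2:04 PM − 5:00 = 9:04 AM on Dec 16.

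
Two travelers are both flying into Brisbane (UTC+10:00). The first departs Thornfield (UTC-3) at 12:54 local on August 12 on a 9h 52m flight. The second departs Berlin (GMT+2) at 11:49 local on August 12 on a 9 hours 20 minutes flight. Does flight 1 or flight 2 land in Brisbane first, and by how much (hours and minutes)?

Flight 1 in UTC: 12:54 + 3:00 = 15:54 on Aug 12.
+9 hours and 52 minutes → arrive 01:46 UTC on Aug 13.
Flight 2 in UTC: 11:49 − 2:00 = 09:49 on Aug 12.
+9 hours 20 minutes → arrive 19:09 UTC on Aug 12.
Flight 2 lands earlier by 6 hours 37 minutes.

the second, by 6 hours 37 minutes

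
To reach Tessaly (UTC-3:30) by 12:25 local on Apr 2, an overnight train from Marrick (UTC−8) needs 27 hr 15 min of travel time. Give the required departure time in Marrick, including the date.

Target arrival in UTC: 12:25 + 3:30 = 15:55 on Apr 2.
Subtract 27 hours 15 minutes → departure 12:40 UTC on Apr 1.
Marrick is UTC−8:00: 12:40 − 8:00 = 04:40 on Apr 1.

04:40 on April 1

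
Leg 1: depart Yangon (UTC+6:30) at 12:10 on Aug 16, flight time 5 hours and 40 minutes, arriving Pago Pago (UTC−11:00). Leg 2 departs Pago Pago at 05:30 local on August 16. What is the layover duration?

Convert departure to UTC: 12:10 − 6:30 = 05:40 UTC on Aug 16.
Add 5 hours and 40 minutes flight time → 11:20 UTC.
Pago Pago is UTC−11:00, so local arrival = 11:20 − 11:00 = 00:20 on Aug 16.
Layover = 05:30 − 00:20 = 5 hours 10 minutes.

5 hours 10 minutes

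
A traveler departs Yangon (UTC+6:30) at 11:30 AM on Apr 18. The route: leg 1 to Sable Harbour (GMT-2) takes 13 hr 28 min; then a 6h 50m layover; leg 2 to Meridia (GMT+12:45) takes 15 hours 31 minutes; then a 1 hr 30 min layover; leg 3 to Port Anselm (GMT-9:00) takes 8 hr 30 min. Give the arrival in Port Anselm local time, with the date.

Convert departure to UTC: 11:30 AM − 6:30 = 5:00 AM UTC on Apr 18.
Add 13 hours and 28 minutes leg 1 → 6:28 PM UTC.
Add 6 hours and 50 minutes layover in Sable Harbour → 1:18 AM UTC (Apr 19).
Add 15 hours and 31 minutes leg 2 → 4:49 PM UTC.
Add 1 hour and 30 minutes layover in Meridia → 6:19 PM UTC.
Add 8 hours and 30 minutes leg 3 → 2:49 AM UTC (Apr 20).
Port Anselm is UTC−9:00, so local arrival = 2:49 AM − 9:00 = 5:49 PM on Apr 19.

5:49 PM on April 19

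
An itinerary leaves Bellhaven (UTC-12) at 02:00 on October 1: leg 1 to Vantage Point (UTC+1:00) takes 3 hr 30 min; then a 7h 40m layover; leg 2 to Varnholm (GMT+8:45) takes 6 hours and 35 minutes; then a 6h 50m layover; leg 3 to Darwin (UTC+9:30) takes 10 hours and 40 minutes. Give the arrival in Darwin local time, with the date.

10:45 on October 3

Convert departure to UTC: 02:00 + 12:00 = 14:00 UTC on Oct 1.
Add 3 hours 30 minutes leg 1 → 17:30 UTC.
Add 7 hours 40 minutes layover in Vantage Point → 01:10 UTC (Oct 2).
Add 6 hours and 35 minutes leg 2 → 07:45 UTC.
Add 6 hours 50 minutes layover in Varnholm → 14:35 UTC.
Add 10 hours and 40 minutes leg 3 → 01:15 UTC (Oct 3).
Darwin is UTC+9:30, so local arrival = 01:15 + 9:30 = 10:45 on Oct 3.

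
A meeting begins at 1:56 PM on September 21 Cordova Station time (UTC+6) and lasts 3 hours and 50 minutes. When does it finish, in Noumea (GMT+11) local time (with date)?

10:46 PM on September 21

Convert start to UTC: 1:56 PM − 6:00 = 7:56 AM UTC on Sep 21.
Add 3 hours and 50 minutes duration → 11:46 AM UTC.
Noumea is UTC+11:00, so local end time = 11:46 AM + 11:00 = 10:46 PM on Sep 21.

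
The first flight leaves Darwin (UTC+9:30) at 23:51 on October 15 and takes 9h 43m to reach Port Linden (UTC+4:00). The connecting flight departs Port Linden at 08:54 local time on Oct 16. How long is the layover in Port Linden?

Convert departure to UTC: 23:51 − 9:30 = 14:21 UTC on Oct 15.
Add 9 hours and 43 minutes flight time → 00:04 UTC (Oct 16).
Port Linden is UTC+4:00, so local arrival = 00:04 + 4:00 = 04:04 on Oct 16.
Layover = 08:54 − 04:04 = 4 hours 50 minutes.

4 hours 50 minutes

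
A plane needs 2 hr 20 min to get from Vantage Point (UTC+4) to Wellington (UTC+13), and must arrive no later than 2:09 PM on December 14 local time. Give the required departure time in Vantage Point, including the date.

Target arrival in UTC: 2:09 PM − 13:00 = 1:09 AM on Dec 14.
Subtract 2 hours 20 minutes → departure 10:49 PM UTC on Dec 13.
Vantage Point is UTC+4:00: 10:49 PM + 4:00 = 2:49 AM on Dec 14.

2:49 AM on Dec 14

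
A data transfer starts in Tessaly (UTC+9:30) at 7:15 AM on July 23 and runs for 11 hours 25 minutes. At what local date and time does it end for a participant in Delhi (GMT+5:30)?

Convert start to UTC: 7:15 AM − 9:30 = 9:45 PM UTC on Jul 22.
Add 11 hours 25 minutes duration → 9:10 AM UTC (Jul 23).
Delhi is UTC+5:30, so local end time = 9:10 AM + 5:30 = 2:40 PM on Jul 23.

2:40 PM on July 23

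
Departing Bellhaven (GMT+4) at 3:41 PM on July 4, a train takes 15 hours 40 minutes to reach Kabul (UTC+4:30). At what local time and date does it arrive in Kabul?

Convert departure to UTC: 3:41 PM − 4:00 = 11:41 AM UTC on Jul 4.
Add 15 hours and 40 minutes travel time → 3:21 AM UTC (Jul 5).
Kabul is UTC+4:30, so local arrival = 3:21 AM + 4:30 = 7:51 AM on Jul 5.

7:51 AM on Jul 5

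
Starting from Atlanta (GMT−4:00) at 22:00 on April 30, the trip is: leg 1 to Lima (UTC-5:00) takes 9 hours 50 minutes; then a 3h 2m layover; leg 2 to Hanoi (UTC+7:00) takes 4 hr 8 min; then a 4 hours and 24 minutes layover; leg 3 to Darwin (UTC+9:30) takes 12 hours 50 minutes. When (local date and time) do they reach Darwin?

21:44 on May 2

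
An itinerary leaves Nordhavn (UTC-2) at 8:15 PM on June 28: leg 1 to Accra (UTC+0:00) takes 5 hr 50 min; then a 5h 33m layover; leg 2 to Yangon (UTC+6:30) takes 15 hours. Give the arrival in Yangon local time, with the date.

7:08 AM on June 30

Convert departure to UTC: 8:15 PM + 2:00 = 10:15 PM UTC on Jun 28.
Add 5 hours 50 minutes leg 1 → 4:05 AM UTC (Jun 29).
Add 5 hours 33 minutes layover in Accra → 9:38 AM UTC.
Add 15 hours leg 2 → 12:38 AM UTC (Jun 30).
Yangon is UTC+6:30, so local arrival = 12:38 AM + 6:30 = 7:08 AM on Jun 30.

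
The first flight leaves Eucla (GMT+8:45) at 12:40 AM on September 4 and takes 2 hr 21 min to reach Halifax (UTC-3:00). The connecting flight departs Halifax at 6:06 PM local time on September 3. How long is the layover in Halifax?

2 hours 50 minutes

Convert departure to UTC: 12:40 AM − 8:45 = 3:55 PM UTC on Sep 3.
Add 2 hours 21 minutes flight time → 6:16 PM UTC.
Halifax is UTC−3:00, so local arrival = 6:16 PM − 3:00 = 3:16 PM on Sep 3.
Layover = 6:06 PM − 3:16 PM = 2 hours 50 minutes.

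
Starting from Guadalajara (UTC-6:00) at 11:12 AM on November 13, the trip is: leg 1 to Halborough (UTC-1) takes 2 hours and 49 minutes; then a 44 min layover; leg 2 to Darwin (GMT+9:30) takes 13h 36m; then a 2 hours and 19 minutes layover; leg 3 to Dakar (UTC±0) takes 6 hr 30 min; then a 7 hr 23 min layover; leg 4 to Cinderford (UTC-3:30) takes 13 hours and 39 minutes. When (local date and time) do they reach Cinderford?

Convert departure to UTC: 11:12 AM + 6:00 = 5:12 PM UTC on Nov 13.
Add 2 hours 49 minutes leg 1 → 8:01 PM UTC.
Add 44 minutes layover in Halborough → 8:45 PM UTC.
Add 13 hours 36 minutes leg 2 → 10:21 AM UTC (Nov 14).
Add 2 hours and 19 minutes layover in Darwin → 12:40 PM UTC.
Add 6 hours and 30 minutes leg 3 → 7:10 PM UTC.
Add 7 hours and 23 minutes layover in Dakar → 2:33 AM UTC (Nov 15).
Add 13 hours 39 minutes leg 4 → 4:12 PM UTC.
Cinderford is UTC−3:30, so local arrival = 4:12 PM − 3:30 = 12:42 PM on Nov 15.

12:42 PM on November 15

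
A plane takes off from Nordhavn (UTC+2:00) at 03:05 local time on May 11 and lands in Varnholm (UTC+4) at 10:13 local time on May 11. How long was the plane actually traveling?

Departure in UTC: 03:05 − 2:00 = 01:05 on May 11.
Arrival in UTC: 10:13 − 4:00 = 06:13 on May 11.
Elapsed = 06:13 − 01:05 = 5 hours 8 minutes.

5 hours 8 minutes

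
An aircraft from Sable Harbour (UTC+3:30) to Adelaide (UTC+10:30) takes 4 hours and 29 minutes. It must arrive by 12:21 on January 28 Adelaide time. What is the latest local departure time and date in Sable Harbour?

00:52 on January 28

Target arrival in UTC: 12:21 − 10:30 = 01:51 on Jan 28.
Subtract 4 hours 29 minutes → departure 21:22 UTC on Jan 27.
Sable Harbour is UTC+3:30: 21:22 + 3:30 = 00:52 on Jan 28.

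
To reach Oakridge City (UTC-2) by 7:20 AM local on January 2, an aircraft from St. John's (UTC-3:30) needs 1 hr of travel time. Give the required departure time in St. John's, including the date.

Target arrival in UTC: 7:20 AM + 2:00 = 9:20 AM on Jan 2.
Subtract 1 hour → departure 8:20 AM UTC on Jan 2.
St. John's is UTC−3:30: 8:20 AM − 3:30 = 4:50 AM on Jan 2.

4:50 AM on Jan 2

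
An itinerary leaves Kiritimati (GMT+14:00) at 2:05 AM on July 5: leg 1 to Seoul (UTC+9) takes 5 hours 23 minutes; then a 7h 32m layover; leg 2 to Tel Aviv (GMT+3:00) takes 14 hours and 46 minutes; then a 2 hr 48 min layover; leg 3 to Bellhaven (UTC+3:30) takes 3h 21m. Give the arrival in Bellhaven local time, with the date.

Convert departure to UTC: 2:05 AM − 14:00 = 12:05 PM UTC on Jul 4.
Add 5 hours 23 minutes leg 1 → 5:28 PM UTC.
Add 7 hours and 32 minutes layover in Seoul → 1:00 AM UTC (Jul 5).
Add 14 hours and 46 minutes leg 2 → 3:46 PM UTC.
Add 2 hours 48 minutes layover in Tel Aviv → 6:34 PM UTC.
Add 3 hours and 21 minutes leg 3 → 9:55 PM UTC.
Bellhaven is UTC+3:30, so local arrival = 9:55 PM + 3:30 = 1:25 AM on Jul 6.

1:25 AM on Jul 6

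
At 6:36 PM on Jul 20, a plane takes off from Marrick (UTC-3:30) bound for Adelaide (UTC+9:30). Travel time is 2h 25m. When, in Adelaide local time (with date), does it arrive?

Convert departure to UTC: 6:36 PM + 3:30 = 10:06 PM UTC on Jul 20.
Add 2 hours 25 minutes travel time → 12:31 AM UTC (Jul 21).
Adelaide is UTC+9:30, so local arrival = 12:31 AM + 9:30 = 10:01 AM on Jul 21.

10:01 AM on July 21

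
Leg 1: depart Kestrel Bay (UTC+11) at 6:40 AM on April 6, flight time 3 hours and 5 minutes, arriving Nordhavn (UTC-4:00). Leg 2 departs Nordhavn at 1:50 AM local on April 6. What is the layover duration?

7 hours 5 minutes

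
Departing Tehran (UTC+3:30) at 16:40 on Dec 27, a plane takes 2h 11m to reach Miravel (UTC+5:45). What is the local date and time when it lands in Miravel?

Miravel is 2:15 ahead of Tehran.
After 2 hours and 11 minutes it is 18:51 in Tehran.
Shift by the zone difference: 18:51 + 2:15 = 21:06 on Dec 27 in Miravel.

21:06 on December 27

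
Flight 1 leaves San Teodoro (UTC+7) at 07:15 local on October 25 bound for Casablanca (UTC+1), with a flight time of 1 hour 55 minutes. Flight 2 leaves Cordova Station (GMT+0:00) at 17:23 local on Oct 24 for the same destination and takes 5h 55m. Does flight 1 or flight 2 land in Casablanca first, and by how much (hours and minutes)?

Flight 1 in UTC: 07:15 − 7:00 = 00:15 on Oct 25.
+1 hour and 55 minutes → arrive 02:10 UTC on Oct 25.
Flight 2 departs at 17:23 UTC (Oct 24).
+5 hours and 55 minutes → arrive 23:18 UTC on Oct 24.
Flight 2 lands earlier by 2 hours 52 minutes.

the second, by 2 hours 52 minutes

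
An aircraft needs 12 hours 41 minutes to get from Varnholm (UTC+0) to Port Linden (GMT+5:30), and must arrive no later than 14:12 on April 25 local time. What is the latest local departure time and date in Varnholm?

Target arrival in UTC: 14:12 − 5:30 = 08:42 on Apr 25.
Subtract 12 hours 41 minutes → departure 20:01 UTC on Apr 24.
Varnholm is UTC+0, so departure is 20:01 on Apr 24.

20:01 on Apr 24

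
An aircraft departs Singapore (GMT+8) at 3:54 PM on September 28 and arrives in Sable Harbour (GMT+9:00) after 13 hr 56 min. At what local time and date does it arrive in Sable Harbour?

Convert departure to UTC: 3:54 PM − 8:00 = 7:54 AM UTC on Sep 28.
Add 13 hours 56 minutes travel time → 9:50 PM UTC.
Sable Harbour is UTC+9:00, so local arrival = 9:50 PM + 9:00 = 6:50 AM on Sep 29.

6:50 AM on September 29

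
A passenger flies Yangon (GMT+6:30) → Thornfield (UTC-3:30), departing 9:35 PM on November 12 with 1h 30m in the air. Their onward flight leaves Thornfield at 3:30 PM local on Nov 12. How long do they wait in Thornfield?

Convert departure to UTC: 9:35 PM − 6:30 = 3:05 PM UTC on Nov 12.
Add 1 hour 30 minutes flight time → 4:35 PM UTC.
Thornfield is UTC−3:30, so local arrival = 4:35 PM − 3:30 = 1:05 PM on Nov 12.
Layover = 3:30 PM − 1:05 PM = 2 hours 25 minutes.

2 hours 25 minutes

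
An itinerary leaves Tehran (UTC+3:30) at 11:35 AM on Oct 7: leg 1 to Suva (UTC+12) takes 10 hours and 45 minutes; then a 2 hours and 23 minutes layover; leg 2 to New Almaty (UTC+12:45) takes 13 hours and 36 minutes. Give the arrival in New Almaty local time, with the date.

11:34 PM on October 8

Convert departure to UTC: 11:35 AM − 3:30 = 8:05 AM UTC on Oct 7.
Add 10 hours 45 minutes leg 1 → 6:50 PM UTC.
Add 2 hours 23 minutes layover in Suva → 9:13 PM UTC.
Add 13 hours and 36 minutes leg 2 → 10:49 AM UTC (Oct 8).
New Almaty is UTC+12:45, so local arrival = 10:49 AM + 12:45 = 11:34 PM on Oct 8.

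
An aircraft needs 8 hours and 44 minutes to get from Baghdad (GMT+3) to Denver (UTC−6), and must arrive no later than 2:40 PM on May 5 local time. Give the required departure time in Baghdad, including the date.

2:56 PM on May 5

Target arrival in UTC: 2:40 PM + 6:00 = 8:40 PM on May 5.
Subtract 8 hours and 44 minutes → departure 11:56 AM UTC on May 5.
Baghdad is UTC+3:00: 11:56 AM + 3:00 = 2:56 PM on May 5.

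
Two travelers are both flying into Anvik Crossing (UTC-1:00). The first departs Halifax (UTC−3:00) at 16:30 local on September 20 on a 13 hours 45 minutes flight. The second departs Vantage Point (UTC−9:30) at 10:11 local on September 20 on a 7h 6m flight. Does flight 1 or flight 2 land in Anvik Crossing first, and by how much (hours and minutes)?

the second, by 6 hours 28 minutes

Flight 1 in UTC: 16:30 + 3:00 = 19:30 on Sep 20.
+13 hours 45 minutes → arrive 09:15 UTC on Sep 21.
Flight 2 in UTC: 10:11 + 9:30 = 19:41 on Sep 20.
+7 hours and 6 minutes → arrive 02:47 UTC on Sep 21.
Flight 2 lands earlier by 6 hours 28 minutes.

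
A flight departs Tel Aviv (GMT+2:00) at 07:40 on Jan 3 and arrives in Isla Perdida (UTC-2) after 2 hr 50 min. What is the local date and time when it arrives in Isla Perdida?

Isla Perdida is 4:00 behind Tel Aviv.
After 2 hours and 50 minutes it is 10:30 in Tel Aviv.
Shift by the zone difference: 10:30 − 4:00 = 06:30 on Jan 3 in Isla Perdida.

06:30 on January 3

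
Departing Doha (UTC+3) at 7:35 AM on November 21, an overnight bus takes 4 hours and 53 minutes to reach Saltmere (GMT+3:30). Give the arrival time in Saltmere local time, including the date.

Convert departure to UTC: 7:35 AM − 3:00 = 4:35 AM UTC on Nov 21.
Add 4 hours and 53 minutes travel time → 9:28 AM UTC.
Saltmere is UTC+3:30, so local arrival = 9:28 AM + 3:30 = 12:58 PM on Nov 21.

12:58 PM on November 21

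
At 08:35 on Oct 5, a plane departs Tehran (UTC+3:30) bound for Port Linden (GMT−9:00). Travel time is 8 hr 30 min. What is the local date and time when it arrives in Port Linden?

Convert departure to UTC: 08:35 − 3:30 = 05:05 UTC on Oct 5.
Add 8 hours 30 minutes travel time → 13:35 UTC.
Port Linden is UTC−9:00, so local arrival = 13:35 − 9:00 = 04:35 on Oct 5.

04:35 on October 5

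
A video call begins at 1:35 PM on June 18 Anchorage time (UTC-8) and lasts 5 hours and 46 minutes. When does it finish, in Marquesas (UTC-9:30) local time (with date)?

Convert start to UTC: 1:35 PM + 8:00 = 9:35 PM UTC on Jun 18.
Add 5 hours 46 minutes duration → 3:21 AM UTC (Jun 19).
Marquesas is UTC−9:30, so local end time = 3:21 AM − 9:30 = 5:51 PM on Jun 18.

5:51 PM on Jun 18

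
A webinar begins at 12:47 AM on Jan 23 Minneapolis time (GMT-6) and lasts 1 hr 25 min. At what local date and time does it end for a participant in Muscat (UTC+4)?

Convert start to UTC: 12:47 AM + 6:00 = 6:47 AM UTC on Jan 23.
Add 1 hour and 25 minutes duration → 8:12 AM UTC.
Muscat is UTC+4:00, so local end time = 8:12 AM + 4:00 = 12:12 PM on Jan 23.

12:12 PM on January 23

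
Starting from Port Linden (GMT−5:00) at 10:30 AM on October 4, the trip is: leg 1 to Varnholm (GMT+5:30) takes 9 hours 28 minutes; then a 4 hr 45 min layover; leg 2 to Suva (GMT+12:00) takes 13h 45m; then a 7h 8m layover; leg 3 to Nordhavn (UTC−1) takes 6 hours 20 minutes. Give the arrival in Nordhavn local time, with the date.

Convert departure to UTC: 10:30 AM + 5:00 = 3:30 PM UTC on Oct 4.
Add 9 hours and 28 minutes leg 1 → 12:58 AM UTC (Oct 5).
Add 4 hours 45 minutes layover in Varnholm → 5:43 AM UTC.
Add 13 hours and 45 minutes leg 2 → 7:28 PM UTC.
Add 7 hours 8 minutes layover in Suva → 2:36 AM UTC (Oct 6).
Add 6 hours and 20 minutes leg 3 → 8:56 AM UTC.
Nordhavn is UTC−1:00, so local arrival = 8:56 AM − 1:00 = 7:56 AM on Oct 6.

7:56 AM on October 6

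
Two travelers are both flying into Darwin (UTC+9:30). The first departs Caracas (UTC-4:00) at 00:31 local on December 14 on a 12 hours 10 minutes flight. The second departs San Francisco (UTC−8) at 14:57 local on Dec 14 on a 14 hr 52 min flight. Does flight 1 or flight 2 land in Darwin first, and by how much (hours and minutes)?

the first, by 21 hours 8 minutes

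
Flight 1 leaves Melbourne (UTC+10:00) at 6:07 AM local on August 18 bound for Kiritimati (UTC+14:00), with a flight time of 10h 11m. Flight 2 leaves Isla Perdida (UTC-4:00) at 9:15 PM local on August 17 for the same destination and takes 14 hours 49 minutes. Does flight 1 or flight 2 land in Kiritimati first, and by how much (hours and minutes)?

the first, by 9 hours 46 minutes

Flight 1 in UTC: 6:07 AM − 10:00 = 8:07 PM on Aug 17.
+10 hours and 11 minutes → arrive 6:18 AM UTC on Aug 18.
Flight 2 in UTC: 9:15 PM + 4:00 = 1:15 AM on Aug 18.
+14 hours and 49 minutes → arrive 4:04 PM UTC on Aug 18.
Flight 1 lands earlier by 9 hours 46 minutes.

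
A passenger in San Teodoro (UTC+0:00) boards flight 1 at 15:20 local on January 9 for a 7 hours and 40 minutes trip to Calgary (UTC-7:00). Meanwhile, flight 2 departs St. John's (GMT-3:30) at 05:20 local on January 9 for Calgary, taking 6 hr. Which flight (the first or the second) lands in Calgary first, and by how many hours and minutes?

the second, by 8 hours 10 minutes

Flight 1 departs at 15:20 UTC (Jan 9).
+7 hours 40 minutes → arrive 23:00 UTC on Jan 9.
Flight 2 in UTC: 05:20 + 3:30 = 08:50 on Jan 9.
+6 hours → arrive 14:50 UTC on Jan 9.
Flight 2 lands earlier by 8 hours 10 minutes.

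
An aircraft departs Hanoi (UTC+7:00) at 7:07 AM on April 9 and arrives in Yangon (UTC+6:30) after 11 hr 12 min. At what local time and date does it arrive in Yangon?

Convert departure to UTC: 7:07 AM − 7:00 = 12:07 AM UTC on Apr 9.
Add 11 hours and 12 minutes travel time → 11:19 AM UTC.
Yangon is UTC+6:30, so local arrival = 11:19 AM + 6:30 = 5:49 PM on Apr 9.

5:49 PM on April 9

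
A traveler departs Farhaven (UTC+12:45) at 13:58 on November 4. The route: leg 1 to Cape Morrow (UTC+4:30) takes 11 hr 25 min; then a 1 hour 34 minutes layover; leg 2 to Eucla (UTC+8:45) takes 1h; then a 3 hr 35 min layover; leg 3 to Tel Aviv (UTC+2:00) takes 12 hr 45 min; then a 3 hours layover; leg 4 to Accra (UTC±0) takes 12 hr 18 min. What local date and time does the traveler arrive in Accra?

22:50 on November 5

Convert departure to UTC: 13:58 − 12:45 = 01:13 UTC on Nov 4.
Add 11 hours 25 minutes leg 1 → 12:38 UTC.
Add 1 hour and 34 minutes layover in Cape Morrow → 14:12 UTC.
Add 1 hour leg 2 → 15:12 UTC.
Add 3 hours and 35 minutes layover in Eucla → 18:47 UTC.
Add 12 hours and 45 minutes leg 3 → 07:32 UTC (Nov 5).
Add 3 hours layover in Tel Aviv → 10:32 UTC.
Add 12 hours 18 minutes leg 4 → 22:50 UTC.
Accra is UTC+0, so local arrival is the same: 22:50 on Nov 5.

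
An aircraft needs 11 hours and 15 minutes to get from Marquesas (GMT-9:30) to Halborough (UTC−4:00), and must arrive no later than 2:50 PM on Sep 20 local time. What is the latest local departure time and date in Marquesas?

Target arrival in UTC: 2:50 PM + 4:00 = 6:50 PM on Sep 20.
Subtract 11 hours and 15 minutes → departure 7:35 AM UTC on Sep 20.
Marquesas is UTC−9:30: 7:35 AM − 9:30 = 10:05 PM on Sep 19.

10:05 PM on September 19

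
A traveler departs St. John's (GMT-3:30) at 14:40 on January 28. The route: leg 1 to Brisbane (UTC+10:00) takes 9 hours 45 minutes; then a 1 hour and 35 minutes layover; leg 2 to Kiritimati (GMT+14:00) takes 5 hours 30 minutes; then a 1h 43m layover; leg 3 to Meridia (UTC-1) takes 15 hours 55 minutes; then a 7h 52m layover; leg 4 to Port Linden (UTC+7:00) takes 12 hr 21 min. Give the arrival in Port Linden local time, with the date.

Convert departure to UTC: 14:40 + 3:30 = 18:10 UTC on Jan 28.
Add 9 hours and 45 minutes leg 1 → 03:55 UTC (Jan 29).
Add 1 hour 35 minutes layover in Brisbane → 05:30 UTC.
Add 5 hours 30 minutes leg 2 → 11:00 UTC.
Add 1 hour and 43 minutes layover in Kiritimati → 12:43 UTC.
Add 15 hours and 55 minutes leg 3 → 04:38 UTC (Jan 30).
Add 7 hours 52 minutes layover in Meridia → 12:30 UTC.
Add 12 hours 21 minutes leg 4 → 00:51 UTC (Jan 31).
Port Linden is UTC+7:00, so local arrival = 00:51 + 7:00 = 07:51 on Jan 31.

07:51 on Jan 31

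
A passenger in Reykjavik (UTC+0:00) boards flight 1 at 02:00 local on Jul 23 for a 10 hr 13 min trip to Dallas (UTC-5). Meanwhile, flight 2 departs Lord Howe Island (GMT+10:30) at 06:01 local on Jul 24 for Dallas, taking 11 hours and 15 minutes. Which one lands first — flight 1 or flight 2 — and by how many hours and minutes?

the first, by 18 hours 33 minutes

Flight 1 departs at 02:00 UTC (Jul 23).
+10 hours 13 minutes → arrive 12:13 UTC on Jul 23.
Flight 2 in UTC: 06:01 − 10:30 = 19:31 on Jul 23.
+11 hours and 15 minutes → arrive 06:46 UTC on Jul 24.
Flight 1 lands earlier by 18 hours 33 minutes.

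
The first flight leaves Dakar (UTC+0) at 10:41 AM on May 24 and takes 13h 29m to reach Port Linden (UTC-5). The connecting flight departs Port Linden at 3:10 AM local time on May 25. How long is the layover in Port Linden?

8 hours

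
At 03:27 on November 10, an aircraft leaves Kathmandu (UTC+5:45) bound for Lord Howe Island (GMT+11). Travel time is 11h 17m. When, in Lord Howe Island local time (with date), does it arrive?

Convert departure to UTC: 03:27 − 5:45 = 21:42 UTC on Nov 9.
Add 11 hours 17 minutes travel time → 08:59 UTC (Nov 10).
Lord Howe Island is UTC+11:00, so local arrival = 08:59 + 11:00 = 19:59 on Nov 10.

19:59 on November 10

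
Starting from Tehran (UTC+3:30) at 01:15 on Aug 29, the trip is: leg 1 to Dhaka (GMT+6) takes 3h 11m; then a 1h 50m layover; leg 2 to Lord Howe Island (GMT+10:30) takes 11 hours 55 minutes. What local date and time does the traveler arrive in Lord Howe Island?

Convert departure to UTC: 01:15 − 3:30 = 21:45 UTC on Aug 28.
Add 3 hours and 11 minutes leg 1 → 00:56 UTC (Aug 29).
Add 1 hour and 50 minutes layover in Dhaka → 02:46 UTC.
Add 11 hours 55 minutes leg 2 → 14:41 UTC.
Lord Howe Island is UTC+10:30, so local arrival = 14:41 + 10:30 = 01:11 on Aug 30.

01:11 on August 30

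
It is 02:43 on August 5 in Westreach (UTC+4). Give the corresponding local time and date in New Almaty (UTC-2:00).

20:43 on Aug 4

In UTC: 02:43 − 4:00 = 22:43 on Aug 4.
New Almaty is UTC−2:00: 22:43 − 2:00 = 20:43 on Aug 4.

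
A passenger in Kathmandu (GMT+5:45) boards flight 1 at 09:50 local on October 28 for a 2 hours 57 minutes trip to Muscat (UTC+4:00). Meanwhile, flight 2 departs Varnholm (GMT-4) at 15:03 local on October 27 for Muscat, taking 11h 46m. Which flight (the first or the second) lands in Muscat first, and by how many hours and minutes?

the second, by 13 minutes

Flight 1 in UTC: 09:50 − 5:45 = 04:05 on Oct 28.
+2 hours 57 minutes → arrive 07:02 UTC on Oct 28.
Flight 2 in UTC: 15:03 + 4:00 = 19:03 on Oct 27.
+11 hours and 46 minutes → arrive 06:49 UTC on Oct 28.
Flight 2 lands earlier by 13 minutes.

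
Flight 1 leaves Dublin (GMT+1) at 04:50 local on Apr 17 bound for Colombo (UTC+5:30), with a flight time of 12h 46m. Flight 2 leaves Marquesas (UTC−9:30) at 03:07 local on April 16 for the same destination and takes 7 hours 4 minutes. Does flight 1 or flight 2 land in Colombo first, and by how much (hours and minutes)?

the second, by 20 hours 55 minutes

Flight 1 in UTC: 04:50 − 1:00 = 03:50 on Apr 17.
+12 hours and 46 minutes → arrive 16:36 UTC on Apr 17.
Flight 2 in UTC: 03:07 + 9:30 = 12:37 on Apr 16.
+7 hours and 4 minutes → arrive 19:41 UTC on Apr 16.
Flight 2 lands earlier by 20 hours 55 minutes.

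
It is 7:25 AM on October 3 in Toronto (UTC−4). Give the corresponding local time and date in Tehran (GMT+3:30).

2:55 PM on Oct 3

In UTC: 7:25 AM + 4:00 = 11:25 AM on Oct 3.
Tehran is UTC+3:30: 11:25 AM + 3:30 = 2:55 PM on Oct 3.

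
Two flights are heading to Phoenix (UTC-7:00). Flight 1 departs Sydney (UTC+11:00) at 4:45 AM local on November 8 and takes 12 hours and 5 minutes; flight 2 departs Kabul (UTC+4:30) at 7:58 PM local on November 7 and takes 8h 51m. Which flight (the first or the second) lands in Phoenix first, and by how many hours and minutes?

the second, by 5 hours 31 minutes

Flight 1 in UTC: 4:45 AM − 11:00 = 5:45 PM on Nov 7.
+12 hours and 5 minutes → arrive 5:50 AM UTC on Nov 8.
Flight 2 in UTC: 7:58 PM − 4:30 = 3:28 PM on Nov 7.
+8 hours and 51 minutes → arrive 12:19 AM UTC on Nov 8.
Flight 2 lands earlier by 5 hours 31 minutes.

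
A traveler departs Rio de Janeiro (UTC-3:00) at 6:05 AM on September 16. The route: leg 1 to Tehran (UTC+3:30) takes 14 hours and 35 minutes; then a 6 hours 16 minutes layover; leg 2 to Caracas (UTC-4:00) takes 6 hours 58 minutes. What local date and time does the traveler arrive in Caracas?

Convert departure to UTC: 6:05 AM + 3:00 = 9:05 AM UTC on Sep 16.
Add 14 hours 35 minutes leg 1 → 11:40 PM UTC.
Add 6 hours 16 minutes layover in Tehran → 5:56 AM UTC (Sep 17).
Add 6 hours and 58 minutes leg 2 → 12:54 PM UTC.
Caracas is UTC−4:00, so local arrival = 12:54 PM − 4:00 = 8:54 AM on Sep 17.

8:54 AM on Sep 17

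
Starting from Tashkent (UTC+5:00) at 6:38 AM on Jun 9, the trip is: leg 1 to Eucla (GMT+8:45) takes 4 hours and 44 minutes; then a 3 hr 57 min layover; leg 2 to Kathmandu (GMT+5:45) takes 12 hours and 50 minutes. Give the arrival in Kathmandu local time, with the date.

Convert departure to UTC: 6:38 AM − 5:00 = 1:38 AM UTC on Jun 9.
Add 4 hours and 44 minutes leg 1 → 6:22 AM UTC.
Add 3 hours 57 minutes layover in Eucla → 10:19 AM UTC.
Add 12 hours and 50 minutes leg 2 → 11:09 PM UTC.
Kathmandu is UTC+5:45, so local arrival = 11:09 PM + 5:45 = 4:54 AM on Jun 10.

4:54 AM on June 10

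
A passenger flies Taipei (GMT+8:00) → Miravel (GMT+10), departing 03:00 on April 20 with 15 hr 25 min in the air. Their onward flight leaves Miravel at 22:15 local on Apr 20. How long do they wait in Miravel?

Convert departure to UTC: 03:00 − 8:00 = 19:00 UTC on Apr 19.
Add 15 hours 25 minutes flight time → 10:25 UTC (Apr 20).
Miravel is UTC+10:00, so local arrival = 10:25 + 10:00 = 20:25 on Apr 20.
Layover = 22:15 − 20:25 = 1 hour 50 minutes.

1 hour 50 minutes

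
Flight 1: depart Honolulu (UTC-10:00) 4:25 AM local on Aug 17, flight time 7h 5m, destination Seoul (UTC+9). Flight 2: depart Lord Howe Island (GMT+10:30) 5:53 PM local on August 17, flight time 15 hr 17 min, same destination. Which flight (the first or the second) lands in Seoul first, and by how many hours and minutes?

the first, by 1 hour 10 minutes

Flight 1 in UTC: 4:25 AM + 10:00 = 2:25 PM on Aug 17.
+7 hours 5 minutes → arrive 9:30 PM UTC on Aug 17.
Flight 2 in UTC: 5:53 PM − 10:30 = 7:23 AM on Aug 17.
+15 hours and 17 minutes → arrive 10:40 PM UTC on Aug 17.
Flight 1 lands earlier by 1 hour 10 minutes.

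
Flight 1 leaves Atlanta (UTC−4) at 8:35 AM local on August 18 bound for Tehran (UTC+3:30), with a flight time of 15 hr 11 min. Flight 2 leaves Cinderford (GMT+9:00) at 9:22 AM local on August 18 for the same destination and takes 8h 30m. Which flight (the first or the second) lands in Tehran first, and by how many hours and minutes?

the second, by 18 hours 54 minutes

Flight 1 in UTC: 8:35 AM + 4:00 = 12:35 PM on Aug 18.
+15 hours 11 minutes → arrive 3:46 AM UTC on Aug 19.
Flight 2 in UTC: 9:22 AM − 9:00 = 12:22 AM on Aug 18.
+8 hours 30 minutes → arrive 8:52 AM UTC on Aug 18.
Flight 2 lands earlier by 18 hours 54 minutes.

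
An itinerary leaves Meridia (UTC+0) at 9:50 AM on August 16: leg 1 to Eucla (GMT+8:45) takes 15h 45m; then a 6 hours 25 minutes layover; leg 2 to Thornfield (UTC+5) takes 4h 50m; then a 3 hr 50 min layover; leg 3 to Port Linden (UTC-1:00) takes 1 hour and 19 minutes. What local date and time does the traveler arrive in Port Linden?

Meridia is at UTC+0, so departure is already 9:50 AM UTC on Aug 16.
Add 15 hours and 45 minutes leg 1 → 1:35 AM UTC (Aug 17).
Add 6 hours 25 minutes layover in Eucla → 8:00 AM UTC.
Add 4 hours and 50 minutes leg 2 → 12:50 PM UTC.
Add 3 hours and 50 minutes layover in Thornfield → 4:40 PM UTC.
Add 1 hour and 19 minutes leg 3 → 5:59 PM UTC.
Port Linden is UTC−1:00, so local arrival = 5:59 PM − 1:00 = 4:59 PM on Aug 17.

4:59 PM on August 17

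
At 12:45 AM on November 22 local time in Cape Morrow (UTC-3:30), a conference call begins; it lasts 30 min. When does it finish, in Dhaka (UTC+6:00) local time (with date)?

Convert start to UTC: 12:45 AM + 3:30 = 4:15 AM UTC on Nov 22.
Add 30 minutes duration → 4:45 AM UTC.
Dhaka is UTC+6:00, so local end time = 4:45 AM + 6:00 = 10:45 AM on Nov 22.

10:45 AM on November 22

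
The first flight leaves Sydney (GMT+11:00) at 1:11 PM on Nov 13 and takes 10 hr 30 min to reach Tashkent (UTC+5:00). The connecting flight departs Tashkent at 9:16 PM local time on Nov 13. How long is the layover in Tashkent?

3 hours 35 minutes

Convert departure to UTC: 1:11 PM − 11:00 = 2:11 AM UTC on Nov 13.
Add 10 hours and 30 minutes flight time → 12:41 PM UTC.
Tashkent is UTC+5:00, so local arrival = 12:41 PM + 5:00 = 5:41 PM on Nov 13.
Layover = 9:16 PM − 5:41 PM = 3 hours 35 minutes.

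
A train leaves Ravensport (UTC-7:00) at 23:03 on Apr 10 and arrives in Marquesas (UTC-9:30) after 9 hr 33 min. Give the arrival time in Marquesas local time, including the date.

06:06 on April 11

Convert departure to UTC: 23:03 + 7:00 = 06:03 UTC on Apr 11.
Add 9 hours and 33 minutes travel time → 15:36 UTC.
Marquesas is UTC−9:30, so local arrival = 15:36 − 9:30 = 06:06 on Apr 11.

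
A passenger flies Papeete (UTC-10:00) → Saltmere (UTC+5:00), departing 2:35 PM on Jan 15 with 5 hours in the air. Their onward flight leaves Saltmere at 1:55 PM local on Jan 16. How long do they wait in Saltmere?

Convert departure to UTC: 2:35 PM + 10:00 = 12:35 AM UTC on Jan 16.
Add 5 hours flight time → 5:35 AM UTC.
Saltmere is UTC+5:00, so local arrival = 5:35 AM + 5:00 = 10:35 AM on Jan 16.
Layover = 1:55 PM − 10:35 AM = 3 hours 20 minutes.

3 hours 20 minutes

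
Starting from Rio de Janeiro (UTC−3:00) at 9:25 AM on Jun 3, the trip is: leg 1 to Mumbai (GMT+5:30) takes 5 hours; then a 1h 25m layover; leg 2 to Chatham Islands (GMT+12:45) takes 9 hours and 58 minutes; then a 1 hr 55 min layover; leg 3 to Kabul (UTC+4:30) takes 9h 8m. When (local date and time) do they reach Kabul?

Convert departure to UTC: 9:25 AM + 3:00 = 12:25 PM UTC on Jun 3.
Add 5 hours leg 1 → 5:25 PM UTC.
Add 1 hour 25 minutes layover in Mumbai → 6:50 PM UTC.
Add 9 hours and 58 minutes leg 2 → 4:48 AM UTC (Jun 4).
Add 1 hour 55 minutes layover in Chatham Islands → 6:43 AM UTC.
Add 9 hours 8 minutes leg 3 → 3:51 PM UTC.
Kabul is UTC+4:30, so local arrival = 3:51 PM + 4:30 = 8:21 PM on Jun 4.

8:21 PM on June 4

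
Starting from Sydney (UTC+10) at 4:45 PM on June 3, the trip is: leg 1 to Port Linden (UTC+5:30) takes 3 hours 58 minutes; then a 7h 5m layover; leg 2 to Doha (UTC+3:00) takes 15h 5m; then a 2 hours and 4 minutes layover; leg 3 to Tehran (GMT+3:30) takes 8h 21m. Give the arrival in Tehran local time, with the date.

Convert departure to UTC: 4:45 PM − 10:00 = 6:45 AM UTC on Jun 3.
Add 3 hours 58 minutes leg 1 → 10:43 AM UTC.
Add 7 hours and 5 minutes layover in Port Linden → 5:48 PM UTC.
Add 15 hours and 5 minutes leg 2 → 8:53 AM UTC (Jun 4).
Add 2 hours and 4 minutes layover in Doha → 10:57 AM UTC.
Add 8 hours 21 minutes leg 3 → 7:18 PM UTC.
Tehran is UTC+3:30, so local arrival = 7:18 PM + 3:30 = 10:48 PM on Jun 4.

10:48 PM on June 4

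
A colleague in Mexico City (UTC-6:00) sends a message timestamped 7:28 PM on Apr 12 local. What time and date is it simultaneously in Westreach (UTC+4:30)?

In UTC: 7:28 PM + 6:00 = 1:28 AM on Apr 13.
Westreach is UTC+4:30: 1:28 AM + 4:30 = 5:58 AM on Apr 13.

5:58 AM on April 13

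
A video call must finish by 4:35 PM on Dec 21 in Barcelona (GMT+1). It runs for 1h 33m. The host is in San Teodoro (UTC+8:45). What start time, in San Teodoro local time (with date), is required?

Target end time in UTC: 4:35 PM − 1:00 = 3:35 PM on Dec 21.
Subtract 1 hour 33 minutes → start 2:02 PM UTC on Dec 21.
San Teodoro is UTC+8:45: 2:02 PM + 8:45 = 10:47 PM on Dec 21.

10:47 PM on December 21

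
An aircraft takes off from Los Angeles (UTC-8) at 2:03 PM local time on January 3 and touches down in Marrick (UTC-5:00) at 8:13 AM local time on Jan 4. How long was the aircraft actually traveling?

15 hours 10 minutes

Departure in UTC: 2:03 PM + 8:00 = 10:03 PM on Jan 3.
Arrival in UTC: 8:13 AM + 5:00 = 1:13 PM on Jan 4.
Elapsed = 1:13 PM − 10:03 PM (+1 day) = 15 hours 10 minutes.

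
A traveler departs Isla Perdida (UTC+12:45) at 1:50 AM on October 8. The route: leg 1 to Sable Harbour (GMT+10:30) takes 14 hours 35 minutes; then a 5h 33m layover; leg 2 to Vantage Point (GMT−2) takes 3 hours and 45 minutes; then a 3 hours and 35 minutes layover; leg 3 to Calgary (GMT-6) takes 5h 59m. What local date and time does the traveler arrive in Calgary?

4:32 PM on October 8

Convert departure to UTC: 1:50 AM − 12:45 = 1:05 PM UTC on Oct 7.
Add 14 hours 35 minutes leg 1 → 3:40 AM UTC (Oct 8).
Add 5 hours 33 minutes layover in Sable Harbour → 9:13 AM UTC.
Add 3 hours and 45 minutes leg 2 → 12:58 PM UTC.
Add 3 hours and 35 minutes layover in Vantage Point → 4:33 PM UTC.
Add 5 hours 59 minutes leg 3 → 10:32 PM UTC.
Calgary is UTC−6:00, so local arrival = 10:32 PM − 6:00 = 4:32 PM on Oct 8.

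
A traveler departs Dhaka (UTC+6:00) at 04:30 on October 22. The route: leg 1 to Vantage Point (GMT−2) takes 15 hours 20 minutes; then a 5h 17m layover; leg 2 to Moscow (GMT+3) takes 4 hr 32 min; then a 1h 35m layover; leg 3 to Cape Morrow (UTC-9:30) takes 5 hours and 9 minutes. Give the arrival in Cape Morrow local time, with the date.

20:53 on October 22

Convert departure to UTC: 04:30 − 6:00 = 22:30 UTC on Oct 21.
Add 15 hours and 20 minutes leg 1 → 13:50 UTC (Oct 22).
Add 5 hours and 17 minutes layover in Vantage Point → 19:07 UTC.
Add 4 hours and 32 minutes leg 2 → 23:39 UTC.
Add 1 hour 35 minutes layover in Moscow → 01:14 UTC (Oct 23).
Add 5 hours 9 minutes leg 3 → 06:23 UTC.
Cape Morrow is UTC−9:30, so local arrival = 06:23 − 9:30 = 20:53 on Oct 22.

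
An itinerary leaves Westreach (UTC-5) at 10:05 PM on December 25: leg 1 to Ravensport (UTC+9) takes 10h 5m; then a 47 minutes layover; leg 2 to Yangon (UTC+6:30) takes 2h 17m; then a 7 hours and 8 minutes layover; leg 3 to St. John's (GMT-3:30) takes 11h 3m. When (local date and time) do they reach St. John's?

Convert departure to UTC: 10:05 PM + 5:00 = 3:05 AM UTC on Dec 26.
Add 10 hours 5 minutes leg 1 → 1:10 PM UTC.
Add 47 minutes layover in Ravensport → 1:57 PM UTC.
Add 2 hours 17 minutes leg 2 → 4:14 PM UTC.
Add 7 hours 8 minutes layover in Yangon → 11:22 PM UTC.
Add 11 hours 3 minutes leg 3 → 10:25 AM UTC (Dec 27).
St. John's is UTC−3:30, so local arrival = 10:25 AM − 3:30 = 6:55 AM on Dec 27.

6:55 AM on December 27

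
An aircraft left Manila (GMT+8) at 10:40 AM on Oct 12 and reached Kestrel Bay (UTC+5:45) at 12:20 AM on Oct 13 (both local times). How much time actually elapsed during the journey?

15 hours 55 minutes

Departure in UTC: 10:40 AM − 8:00 = 2:40 AM on Oct 12.
Arrival in UTC: 12:20 AM − 5:45 = 6:35 PM on Oct 12.
Elapsed = 6:35 PM − 2:40 AM = 15 hours 55 minutes.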